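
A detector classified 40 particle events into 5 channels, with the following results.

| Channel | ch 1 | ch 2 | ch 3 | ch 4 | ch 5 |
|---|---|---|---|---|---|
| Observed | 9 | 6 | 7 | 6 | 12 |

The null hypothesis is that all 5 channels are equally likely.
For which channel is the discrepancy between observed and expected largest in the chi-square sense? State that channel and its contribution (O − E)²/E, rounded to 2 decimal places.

Expected count for each of the 5 categories: 40/5 = 8.
cat         O        E   (O−E)²/E
ch 1        9        8      0.125
ch 2        6        8      0.500
ch 3        7        8      0.125
ch 4        6        8      0.500
ch 5       12        8      2.000
The largest term is for ch 5: 2.00.

ch 5, 2.00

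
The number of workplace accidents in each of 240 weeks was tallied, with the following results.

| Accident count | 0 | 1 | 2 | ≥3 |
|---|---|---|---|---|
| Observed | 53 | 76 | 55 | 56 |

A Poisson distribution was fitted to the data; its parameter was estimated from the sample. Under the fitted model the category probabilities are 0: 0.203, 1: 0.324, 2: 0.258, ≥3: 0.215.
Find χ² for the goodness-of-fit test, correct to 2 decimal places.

Expected counts E_i = n·p_i: 240×0.203 = 48.72, 240×0.324 = 77.76, 240×0.258 = 61.92, 240×0.215 = 51.6.
0: (53 − 48.72)²/48.72 = 18.3184/48.72 = 0.376
1: (76 − 77.76)²/77.76 = 3.0976/77.76 = 0.040
2: (55 − 61.92)²/61.92 = 47.8864/61.92 = 0.773
≥3: (56 − 51.6)²/51.6 = 19.36/51.6 = 0.375
Sum = 1.56

1.56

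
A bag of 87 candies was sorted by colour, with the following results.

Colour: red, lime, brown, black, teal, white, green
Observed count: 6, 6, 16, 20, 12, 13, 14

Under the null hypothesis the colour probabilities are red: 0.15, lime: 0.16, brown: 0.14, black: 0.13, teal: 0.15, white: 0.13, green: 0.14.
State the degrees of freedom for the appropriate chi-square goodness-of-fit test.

6

There are k = 7 categories and no parameters were estimated from the data, so df = 7 − 1 = 6.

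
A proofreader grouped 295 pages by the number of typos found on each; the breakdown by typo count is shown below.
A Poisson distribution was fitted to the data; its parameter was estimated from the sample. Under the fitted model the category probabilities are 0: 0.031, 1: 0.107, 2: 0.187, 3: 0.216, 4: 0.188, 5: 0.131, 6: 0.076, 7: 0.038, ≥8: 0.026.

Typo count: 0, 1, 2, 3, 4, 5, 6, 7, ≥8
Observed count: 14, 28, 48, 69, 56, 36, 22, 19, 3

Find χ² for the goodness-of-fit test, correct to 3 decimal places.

Expected counts E_i = n·p_i: 295×0.031 = 9.145, 295×0.107 = 31.565, 295×0.187 = 55.165, 295×0.216 = 63.72, 295×0.188 = 55.46, 295×0.131 = 38.645, 295×0.076 = 22.42, 295×0.038 = 11.21, 295×0.026 = 7.67.
cat         O        E   (O−E)²/E
0          14    9.145     2.5775
1          28   31.565     0.4026
2          48   55.165     0.9306
3          69    63.72     0.4375
4          56    55.46     0.0053
5          36   38.645     0.1810
6          22    22.42     0.0079
7          19    11.21     5.4134
≥8          3     7.67     2.8434
Sum = 12.799

12.799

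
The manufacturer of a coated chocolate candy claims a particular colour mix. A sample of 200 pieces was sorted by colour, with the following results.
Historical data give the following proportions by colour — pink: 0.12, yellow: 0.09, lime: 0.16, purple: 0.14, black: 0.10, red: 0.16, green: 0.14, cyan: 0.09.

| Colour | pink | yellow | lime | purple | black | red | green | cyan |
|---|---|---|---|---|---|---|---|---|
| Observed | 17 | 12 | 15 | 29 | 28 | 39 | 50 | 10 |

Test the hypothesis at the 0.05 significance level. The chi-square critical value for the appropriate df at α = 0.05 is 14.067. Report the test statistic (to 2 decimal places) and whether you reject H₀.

38.68; reject

Expected counts E_i = n·p_i: 200×0.12 = 24, 200×0.09 = 18, 200×0.16 = 32, 200×0.14 = 28, 200×0.10 = 20, 200×0.16 = 32, 200×0.14 = 28, 200×0.09 = 18.
pink: (17 − 24)²/24 = 49/24 = 2.042
yellow: (12 − 18)²/18 = 36/18 = 2.000
lime: (15 − 32)²/32 = 289/32 = 9.031
purple: (29 − 28)²/28 = 1/28 = 0.036
black: (28 − 20)²/20 = 64/20 = 3.200
red: (39 − 32)²/32 = 49/32 = 1.531
green: (50 − 28)²/28 = 484/28 = 17.286
cyan: (10 − 18)²/18 = 64/18 = 3.556
Sum = 38.68
df = 7. Since 38.68 > 14.067, we reject H₀.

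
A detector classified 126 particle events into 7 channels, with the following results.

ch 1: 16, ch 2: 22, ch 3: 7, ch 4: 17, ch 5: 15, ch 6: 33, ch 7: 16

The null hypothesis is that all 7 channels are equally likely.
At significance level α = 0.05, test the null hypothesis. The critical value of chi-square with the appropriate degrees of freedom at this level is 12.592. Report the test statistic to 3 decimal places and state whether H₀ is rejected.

Under H₀ each category has probability 1/7, so each expected count is 126/7 = 18.
ch 1: (16 − 18)²/18 = 4/18 = 0.2222
ch 2: (22 − 18)²/18 = 16/18 = 0.8889
ch 3: (7 − 18)²/18 = 121/18 = 6.7222
ch 4: (17 − 18)²/18 = 1/18 = 0.0556
ch 5: (15 − 18)²/18 = 9/18 = 0.5000
ch 6: (33 − 18)²/18 = 225/18 = 12.5000
ch 7: (16 − 18)²/18 = 4/18 = 0.2222
Sum = 21.111
df = 6. Since 21.111 > 12.592, we reject H₀.

21.111; reject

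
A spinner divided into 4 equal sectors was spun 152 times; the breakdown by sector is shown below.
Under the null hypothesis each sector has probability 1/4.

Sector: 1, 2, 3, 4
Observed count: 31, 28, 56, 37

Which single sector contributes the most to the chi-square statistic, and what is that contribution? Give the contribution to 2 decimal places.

Under H₀ each category has probability 1/4, so each expected count is 152/4 = 38.
cat         O        E   (O−E)²/E
1          31       38      1.289
2          28       38      2.632
3          56       38      8.526
4          37       38      0.026
The largest term is for 3: 8.53.

3, 8.53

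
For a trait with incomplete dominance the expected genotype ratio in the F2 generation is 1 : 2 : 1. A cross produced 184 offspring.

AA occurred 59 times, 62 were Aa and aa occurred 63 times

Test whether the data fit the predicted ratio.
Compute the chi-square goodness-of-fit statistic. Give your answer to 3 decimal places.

Ratio total = 4. Expected counts: 184×1/4 = 46, 184×2/4 = 92, 184×1/4 = 46.
χ² = (59−46)²/46 + (62−92)²/92 + (63−46)²/46
   = 3.6739 + 9.7826 + 6.2826
Sum = 19.739

19.739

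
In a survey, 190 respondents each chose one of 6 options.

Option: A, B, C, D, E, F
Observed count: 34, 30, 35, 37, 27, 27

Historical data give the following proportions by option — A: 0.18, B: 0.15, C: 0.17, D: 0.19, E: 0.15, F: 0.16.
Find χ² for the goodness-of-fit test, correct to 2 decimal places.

0.79

Expected counts E_i = n·p_i: 190×0.18 = 34.2, 190×0.15 = 28.5, 190×0.17 = 32.3, 190×0.19 = 36.1, 190×0.15 = 28.5, 190×0.16 = 30.4.
χ² = (34−34.2)²/34.2 + (30−28.5)²/28.5 + (35−32.3)²/32.3 + (37−36.1)²/36.1 + (27−28.5)²/28.5 + (27−30.4)²/30.4
   = 0.001 + 0.079 + 0.226 + 0.022 + 0.079 + 0.380
Sum = 0.79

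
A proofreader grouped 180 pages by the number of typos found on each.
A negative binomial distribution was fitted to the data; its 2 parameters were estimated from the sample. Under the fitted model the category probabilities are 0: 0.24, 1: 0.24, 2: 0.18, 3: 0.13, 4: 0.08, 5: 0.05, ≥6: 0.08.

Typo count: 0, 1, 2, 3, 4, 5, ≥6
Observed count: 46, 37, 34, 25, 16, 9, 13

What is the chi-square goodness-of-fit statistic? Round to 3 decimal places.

Expected counts E_i = n·p_i: 180×0.24 = 43.2, 180×0.24 = 43.2, 180×0.18 = 32.4, 180×0.13 = 23.4, 180×0.08 = 14.4, 180×0.05 = 9, 180×0.08 = 14.4.
cat         O        E   (O−E)²/E
0          46     43.2     0.1815
1          37     43.2     0.8898
2          34     32.4     0.0790
3          25     23.4     0.1094
4          16     14.4     0.1778
5           9        9     0.0000
≥6         13     14.4     0.1361
Sum = 1.574

1.574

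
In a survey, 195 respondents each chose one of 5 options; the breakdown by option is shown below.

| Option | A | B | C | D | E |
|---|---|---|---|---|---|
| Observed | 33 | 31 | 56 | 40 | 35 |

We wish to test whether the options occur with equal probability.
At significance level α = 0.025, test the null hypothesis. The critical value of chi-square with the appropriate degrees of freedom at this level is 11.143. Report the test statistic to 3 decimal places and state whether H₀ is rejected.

Under H₀ each category has probability 1/5, so each expected count is 195/5 = 39.
χ² = (33−39)²/39 + (31−39)²/39 + (56−39)²/39 + (40−39)²/39 + (35−39)²/39
   = 0.9231 + 1.6410 + 7.4103 + 0.0256 + 0.4103
Sum = 10.410
df = 4. Since 10.410 < 11.143, we do not reject H₀.

10.410; do not reject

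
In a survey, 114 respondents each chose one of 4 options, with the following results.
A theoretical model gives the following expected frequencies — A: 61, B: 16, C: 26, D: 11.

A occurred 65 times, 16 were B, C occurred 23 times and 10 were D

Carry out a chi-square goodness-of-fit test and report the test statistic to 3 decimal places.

χ² = (65−61)²/61 + (16−16)²/16 + (23−26)²/26 + (10−11)²/11
   = 0.2623 + 0.0000 + 0.3462 + 0.0909
Sum = 0.699

0.699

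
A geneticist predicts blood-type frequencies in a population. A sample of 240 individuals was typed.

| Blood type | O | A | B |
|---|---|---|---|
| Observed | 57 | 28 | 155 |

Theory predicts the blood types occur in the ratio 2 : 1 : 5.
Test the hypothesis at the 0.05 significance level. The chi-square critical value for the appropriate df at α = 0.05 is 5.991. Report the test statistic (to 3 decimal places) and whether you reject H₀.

Ratio total = 8. Expected counts: 240×2/8 = 60, 240×1/8 = 30, 240×5/8 = 150.
χ² = (57−60)²/60 + (28−30)²/30 + (155−150)²/150
   = 0.1500 + 0.1333 + 0.1667
Sum = 0.450
df = 2. Since 0.450 < 5.991, we do not reject H₀.

0.450; do not reject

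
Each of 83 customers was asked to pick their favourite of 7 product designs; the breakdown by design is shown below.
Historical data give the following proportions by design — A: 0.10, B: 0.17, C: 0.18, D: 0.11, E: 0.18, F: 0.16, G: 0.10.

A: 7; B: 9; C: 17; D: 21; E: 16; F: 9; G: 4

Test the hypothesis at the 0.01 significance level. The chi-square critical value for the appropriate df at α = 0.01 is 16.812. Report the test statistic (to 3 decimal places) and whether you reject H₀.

Expected counts E_i = n·p_i: 83×0.10 = 8.3, 83×0.17 = 14.11, 83×0.18 = 14.94, 83×0.11 = 9.13, 83×0.18 = 14.94, 83×0.16 = 13.28, 83×0.10 = 8.3.
cat         O        E   (O−E)²/E
A           7      8.3     0.2036
B           9    14.11     1.8506
C          17    14.94     0.2840
D          21     9.13    15.4323
E          16    14.94     0.0752
F           9    13.28     1.3794
G           4      8.3     2.2277
Sum = 21.453
df = 6. Since 21.453 > 16.812, we reject H₀.

21.453; reject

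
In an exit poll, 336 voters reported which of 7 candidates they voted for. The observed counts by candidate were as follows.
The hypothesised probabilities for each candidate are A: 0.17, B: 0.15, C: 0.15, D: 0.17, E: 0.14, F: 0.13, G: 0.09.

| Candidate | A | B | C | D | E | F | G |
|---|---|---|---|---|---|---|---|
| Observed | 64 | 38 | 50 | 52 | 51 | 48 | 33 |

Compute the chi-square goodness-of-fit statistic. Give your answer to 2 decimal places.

Expected counts E_i = n·p_i: 336×0.17 = 57.12, 336×0.15 = 50.4, 336×0.15 = 50.4, 336×0.17 = 57.12, 336×0.14 = 47.04, 336×0.13 = 43.68, 336×0.09 = 30.24.
cat         O        E   (O−E)²/E
A          64    57.12      0.829
B          38     50.4      3.051
C          50     50.4      0.003
D          52    57.12      0.459
E          51    47.04      0.333
F          48    43.68      0.427
G          33    30.24      0.252
Sum = 5.35

5.35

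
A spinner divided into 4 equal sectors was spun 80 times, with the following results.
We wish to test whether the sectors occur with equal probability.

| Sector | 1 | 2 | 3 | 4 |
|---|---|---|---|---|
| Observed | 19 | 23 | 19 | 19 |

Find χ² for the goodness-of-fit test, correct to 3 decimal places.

0.600

Under H₀ each category has probability 1/4, so each expected count is 80/4 = 20.
χ² = (19−20)²/20 + (23−20)²/20 + (19−20)²/20 + (19−20)²/20
   = 0.0500 + 0.4500 + 0.0500 + 0.0500
Sum = 0.600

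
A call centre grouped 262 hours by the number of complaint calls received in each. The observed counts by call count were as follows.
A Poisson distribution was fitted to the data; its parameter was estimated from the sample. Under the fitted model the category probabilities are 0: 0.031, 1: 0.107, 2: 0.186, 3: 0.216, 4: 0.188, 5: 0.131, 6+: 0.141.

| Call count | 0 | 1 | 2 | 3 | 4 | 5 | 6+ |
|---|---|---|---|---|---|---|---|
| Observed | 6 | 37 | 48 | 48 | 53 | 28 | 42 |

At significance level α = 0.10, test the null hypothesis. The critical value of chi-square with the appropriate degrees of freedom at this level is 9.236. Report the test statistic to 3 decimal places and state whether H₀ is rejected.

6.879; do not reject

Expected counts E_i = n·p_i: 262×0.031 = 8.122, 262×0.107 = 28.034, 262×0.186 = 48.732, 262×0.216 = 56.592, 262×0.188 = 49.256, 262×0.131 = 34.322, 262×0.141 = 36.942.
cat         O        E   (O−E)²/E
0           6    8.122     0.5544
1          37   28.034     2.8676
2          48   48.732     0.0110
3          48   56.592     1.3045
4          53   49.256     0.2846
5          28   34.322     1.1645
6+         42   36.942     0.6925
Sum = 6.879
df = 5. Since 6.879 < 9.236, we do not reject H₀.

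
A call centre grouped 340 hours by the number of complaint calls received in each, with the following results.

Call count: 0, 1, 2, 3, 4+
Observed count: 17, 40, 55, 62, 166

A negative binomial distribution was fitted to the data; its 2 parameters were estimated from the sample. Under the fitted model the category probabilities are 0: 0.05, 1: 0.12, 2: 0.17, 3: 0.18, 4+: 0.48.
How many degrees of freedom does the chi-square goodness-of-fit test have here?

There are k = 5 categories and 2 parameters estimated from the data, so df = 5 − 1 − 2 = 2.

2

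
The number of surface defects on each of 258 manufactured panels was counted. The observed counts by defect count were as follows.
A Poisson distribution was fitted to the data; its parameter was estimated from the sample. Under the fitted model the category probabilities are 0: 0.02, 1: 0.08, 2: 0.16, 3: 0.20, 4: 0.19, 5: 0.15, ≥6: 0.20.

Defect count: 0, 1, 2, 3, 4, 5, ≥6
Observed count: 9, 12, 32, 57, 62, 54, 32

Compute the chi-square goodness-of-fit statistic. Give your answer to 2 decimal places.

26.06

Expected counts E_i = n·p_i: 258×0.02 = 5.16, 258×0.08 = 20.64, 258×0.16 = 41.28, 258×0.20 = 51.6, 258×0.19 = 49.02, 258×0.15 = 38.7, 258×0.20 = 51.6.
cat         O        E   (O−E)²/E
0           9     5.16      2.858
1          12    20.64      3.617
2          32    41.28      2.086
3          57     51.6      0.565
4          62    49.02      3.437
5          54     38.7      6.049
≥6         32     51.6      7.445
Sum = 26.06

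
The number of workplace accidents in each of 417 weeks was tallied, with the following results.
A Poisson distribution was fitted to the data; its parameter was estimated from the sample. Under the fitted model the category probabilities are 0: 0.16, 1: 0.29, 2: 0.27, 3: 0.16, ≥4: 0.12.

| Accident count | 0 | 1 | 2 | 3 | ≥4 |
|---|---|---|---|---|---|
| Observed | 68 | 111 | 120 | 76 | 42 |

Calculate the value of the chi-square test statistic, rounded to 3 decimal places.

3.910

Expected counts E_i = n·p_i: 417×0.16 = 66.72, 417×0.29 = 120.93, 417×0.27 = 112.59, 417×0.16 = 66.72, 417×0.12 = 50.04.
0: (68 − 66.72)²/66.72 = 1.6384/66.72 = 0.0246
1: (111 − 120.93)²/120.93 = 98.6049/120.93 = 0.8154
2: (120 − 112.59)²/112.59 = 54.9081/112.59 = 0.4877
3: (76 − 66.72)²/66.72 = 86.1184/66.72 = 1.2907
≥4: (42 − 50.04)²/50.04 = 64.6416/50.04 = 1.2918
Sum = 3.910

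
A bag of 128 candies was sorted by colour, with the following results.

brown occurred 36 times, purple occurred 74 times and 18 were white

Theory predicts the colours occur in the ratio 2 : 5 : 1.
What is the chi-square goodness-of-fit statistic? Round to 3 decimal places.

1.200

Ratio total = 8. Expected counts: 128×2/8 = 32, 128×5/8 = 80, 128×1/8 = 16.
χ² = (36−32)²/32 + (74−80)²/80 + (18−16)²/16
   = 0.5000 + 0.4500 + 0.2500
Sum = 1.200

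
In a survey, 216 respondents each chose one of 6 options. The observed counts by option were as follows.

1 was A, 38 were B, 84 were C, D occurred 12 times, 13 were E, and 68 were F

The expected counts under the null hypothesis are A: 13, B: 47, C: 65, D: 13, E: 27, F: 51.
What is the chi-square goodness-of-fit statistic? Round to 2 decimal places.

31.36

cat         O        E   (O−E)²/E
A           1       13     11.077
B          38       47      1.723
C          84       65      5.554
D          12       13      0.077
E          13       27      7.259
F          68       51      5.667
Sum = 31.36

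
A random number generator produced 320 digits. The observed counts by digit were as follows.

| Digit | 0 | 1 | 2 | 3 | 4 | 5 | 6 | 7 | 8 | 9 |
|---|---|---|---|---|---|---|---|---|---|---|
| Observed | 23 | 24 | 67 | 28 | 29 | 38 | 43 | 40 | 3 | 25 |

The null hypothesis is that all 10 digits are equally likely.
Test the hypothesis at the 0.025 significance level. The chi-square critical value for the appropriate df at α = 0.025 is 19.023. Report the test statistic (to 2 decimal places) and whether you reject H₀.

78.31; reject

Expected count for each of the 10 categories: 320/10 = 32.
0: (23 − 32)²/32 = 81/32 = 2.531
1: (24 − 32)²/32 = 64/32 = 2.000
2: (67 − 32)²/32 = 1225/32 = 38.281
3: (28 − 32)²/32 = 16/32 = 0.500
4: (29 − 32)²/32 = 9/32 = 0.281
5: (38 − 32)²/32 = 36/32 = 1.125
6: (43 − 32)²/32 = 121/32 = 3.781
7: (40 − 32)²/32 = 64/32 = 2.000
8: (3 − 32)²/32 = 841/32 = 26.281
9: (25 − 32)²/32 = 49/32 = 1.531
Sum = 78.31
df = 9. Since 78.31 > 19.023, we reject H₀.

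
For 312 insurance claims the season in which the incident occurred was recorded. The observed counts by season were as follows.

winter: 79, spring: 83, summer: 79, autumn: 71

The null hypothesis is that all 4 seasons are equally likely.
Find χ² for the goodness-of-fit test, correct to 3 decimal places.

0.974

Expected count for each of the 4 categories: 312/4 = 78.
χ² = (79−78)²/78 + (83−78)²/78 + (79−78)²/78 + (71−78)²/78
   = 0.0128 + 0.3205 + 0.0128 + 0.6282
Sum = 0.974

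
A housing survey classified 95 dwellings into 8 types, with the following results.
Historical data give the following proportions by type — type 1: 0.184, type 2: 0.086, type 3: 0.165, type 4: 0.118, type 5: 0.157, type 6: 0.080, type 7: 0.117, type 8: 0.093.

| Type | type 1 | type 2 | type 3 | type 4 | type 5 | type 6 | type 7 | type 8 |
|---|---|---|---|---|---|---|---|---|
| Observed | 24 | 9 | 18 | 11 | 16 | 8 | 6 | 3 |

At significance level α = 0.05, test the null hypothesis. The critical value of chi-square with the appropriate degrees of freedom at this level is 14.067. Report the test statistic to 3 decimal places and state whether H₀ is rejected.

Expected counts E_i = n·p_i: 95×0.184 = 17.48, 95×0.086 = 8.17, 95×0.165 = 15.675, 95×0.118 = 11.21, 95×0.157 = 14.915, 95×0.080 = 7.6, 95×0.117 = 11.115, 95×0.093 = 8.835.
cat         O        E   (O−E)²/E
type 1     24    17.48     2.4319
type 2      9     8.17     0.0843
type 3     18   15.675     0.3449
type 4     11    11.21     0.0039
type 5     16   14.915     0.0789
type 6      8      7.6     0.0211
type 7      6   11.115     2.3539
type 8      3    8.835     3.8537
Sum = 9.173
df = 7. Since 9.173 < 14.067, we do not reject H₀.

9.173; do not reject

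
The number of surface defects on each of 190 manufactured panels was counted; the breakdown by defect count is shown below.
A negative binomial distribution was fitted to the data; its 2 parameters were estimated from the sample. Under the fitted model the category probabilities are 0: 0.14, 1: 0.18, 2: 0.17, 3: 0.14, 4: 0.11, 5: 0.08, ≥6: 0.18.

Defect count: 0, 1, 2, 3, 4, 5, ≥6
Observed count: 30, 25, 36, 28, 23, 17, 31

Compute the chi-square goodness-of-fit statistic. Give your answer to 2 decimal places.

4.13

Expected counts E_i = n·p_i: 190×0.14 = 26.6, 190×0.18 = 34.2, 190×0.17 = 32.3, 190×0.14 = 26.6, 190×0.11 = 20.9, 190×0.08 = 15.2, 190×0.18 = 34.2.
cat         O        E   (O−E)²/E
0          30     26.6      0.435
1          25     34.2      2.475
2          36     32.3      0.424
3          28     26.6      0.074
4          23     20.9      0.211
5          17     15.2      0.213
≥6         31     34.2      0.299
Sum = 4.13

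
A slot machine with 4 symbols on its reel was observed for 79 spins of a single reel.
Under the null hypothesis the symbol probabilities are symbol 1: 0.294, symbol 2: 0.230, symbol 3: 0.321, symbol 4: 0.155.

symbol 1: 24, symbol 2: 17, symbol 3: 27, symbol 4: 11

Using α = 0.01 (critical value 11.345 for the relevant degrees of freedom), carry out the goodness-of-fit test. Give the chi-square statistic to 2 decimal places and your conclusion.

Expected counts E_i = n·p_i: 79×0.294 = 23.226, 79×0.230 = 18.17, 79×0.321 = 25.359, 79×0.155 = 12.245.
symbol 1: (24 − 23.226)²/23.226 = 0.599076/23.226 = 0.026
symbol 2: (17 − 18.17)²/18.17 = 1.3689/18.17 = 0.075
symbol 3: (27 − 25.359)²/25.359 = 2.692881/25.359 = 0.106
symbol 4: (11 − 12.245)²/12.245 = 1.550025/12.245 = 0.127
Sum = 0.33
df = 3. Since 0.33 < 11.345, we do not reject H₀.

0.33; do not reject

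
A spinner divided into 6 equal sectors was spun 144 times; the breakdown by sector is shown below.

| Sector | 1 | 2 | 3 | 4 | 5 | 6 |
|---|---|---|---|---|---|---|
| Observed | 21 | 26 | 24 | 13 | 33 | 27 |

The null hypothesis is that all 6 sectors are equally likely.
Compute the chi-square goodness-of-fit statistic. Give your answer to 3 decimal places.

9.333

Expected count for each of the 6 categories: 144/6 = 24.
cat         O        E   (O−E)²/E
1          21       24     0.3750
2          26       24     0.1667
3          24       24     0.0000
4          13       24     5.0417
5          33       24     3.3750
6          27       24     0.3750
Sum = 9.333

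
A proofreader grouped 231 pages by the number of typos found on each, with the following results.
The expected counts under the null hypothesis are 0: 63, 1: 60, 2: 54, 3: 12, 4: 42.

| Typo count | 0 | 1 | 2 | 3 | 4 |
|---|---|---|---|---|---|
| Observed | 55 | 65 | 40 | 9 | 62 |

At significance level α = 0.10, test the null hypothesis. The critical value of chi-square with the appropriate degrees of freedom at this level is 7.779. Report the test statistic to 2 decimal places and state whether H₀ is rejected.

15.34; reject

0: (55 − 63)²/63 = 64/63 = 1.016
1: (65 − 60)²/60 = 25/60 = 0.417
2: (40 − 54)²/54 = 196/54 = 3.630
3: (9 − 12)²/12 = 9/12 = 0.750
4: (62 − 42)²/42 = 400/42 = 9.524
Sum = 15.34
df = 4. Since 15.34 > 7.779, we reject H₀.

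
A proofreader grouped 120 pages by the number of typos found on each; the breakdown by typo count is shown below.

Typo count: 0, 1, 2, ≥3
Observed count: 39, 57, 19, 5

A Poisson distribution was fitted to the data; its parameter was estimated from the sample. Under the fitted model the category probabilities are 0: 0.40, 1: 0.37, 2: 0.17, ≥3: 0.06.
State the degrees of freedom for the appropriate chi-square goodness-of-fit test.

2

There are k = 4 categories and 1 parameter estimated from the data, so df = 4 − 1 − 1 = 2.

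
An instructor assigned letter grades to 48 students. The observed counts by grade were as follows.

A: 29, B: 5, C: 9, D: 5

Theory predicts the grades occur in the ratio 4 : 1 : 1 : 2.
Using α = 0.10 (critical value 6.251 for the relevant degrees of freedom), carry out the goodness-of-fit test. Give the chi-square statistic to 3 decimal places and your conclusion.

6.792; reject

Ratio total = 8. Expected counts: 48×4/8 = 24, 48×1/8 = 6, 48×1/8 = 6, 48×2/8 = 12.
χ² = (29−24)²/24 + (5−6)²/6 + (9−6)²/6 + (5−12)²/12
   = 1.0417 + 0.1667 + 1.5000 + 4.0833
Sum = 6.792
df = 3. Since 6.792 > 6.251, we reject H₀.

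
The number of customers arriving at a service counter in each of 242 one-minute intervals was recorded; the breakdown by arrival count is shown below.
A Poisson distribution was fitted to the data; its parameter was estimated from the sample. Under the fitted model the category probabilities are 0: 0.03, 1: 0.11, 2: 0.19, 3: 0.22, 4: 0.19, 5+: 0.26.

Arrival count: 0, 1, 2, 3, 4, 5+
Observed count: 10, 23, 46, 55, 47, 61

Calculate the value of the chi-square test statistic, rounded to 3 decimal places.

1.666

Expected counts E_i = n·p_i: 242×0.03 = 7.26, 242×0.11 = 26.62, 242×0.19 = 45.98, 242×0.22 = 53.24, 242×0.19 = 45.98, 242×0.26 = 62.92.
cat         O        E   (O−E)²/E
0          10     7.26     1.0341
1          23    26.62     0.4923
2          46    45.98     0.0000
3          55    53.24     0.0582
4          47    45.98     0.0226
5+         61    62.92     0.0586
Sum = 1.666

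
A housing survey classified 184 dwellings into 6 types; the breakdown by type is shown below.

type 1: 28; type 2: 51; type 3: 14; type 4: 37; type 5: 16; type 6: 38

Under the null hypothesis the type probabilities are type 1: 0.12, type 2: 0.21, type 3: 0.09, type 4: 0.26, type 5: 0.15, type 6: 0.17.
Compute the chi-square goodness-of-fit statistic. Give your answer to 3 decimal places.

14.712

Expected counts E_i = n·p_i: 184×0.12 = 22.08, 184×0.21 = 38.64, 184×0.09 = 16.56, 184×0.26 = 47.84, 184×0.15 = 27.6, 184×0.17 = 31.28.
χ² = (28−22.08)²/22.08 + (51−38.64)²/38.64 + (14−16.56)²/16.56 + (37−47.84)²/47.84 + (16−27.6)²/27.6 + (38−31.28)²/31.28
   = 1.5872 + 3.9537 + 0.3957 + 2.4562 + 4.8754 + 1.4437
Sum = 14.712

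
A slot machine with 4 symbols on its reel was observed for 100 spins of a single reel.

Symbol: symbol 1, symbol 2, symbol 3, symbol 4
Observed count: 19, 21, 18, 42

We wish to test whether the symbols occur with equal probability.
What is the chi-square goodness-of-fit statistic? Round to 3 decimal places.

Under H₀ each category has probability 1/4, so each expected count is 100/4 = 25.
cat           O        E   (O−E)²/E
symbol 1     19       25     1.4400
symbol 2     21       25     0.6400
symbol 3     18       25     1.9600
symbol 4     42       25    11.5600
Sum = 15.600

15.600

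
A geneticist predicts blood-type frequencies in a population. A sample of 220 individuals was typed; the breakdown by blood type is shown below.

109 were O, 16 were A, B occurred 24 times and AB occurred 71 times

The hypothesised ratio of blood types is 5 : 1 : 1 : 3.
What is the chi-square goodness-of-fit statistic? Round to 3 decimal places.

2.206

Ratio total = 10. Expected counts: 220×5/10 = 110, 220×1/10 = 22, 220×1/10 = 22, 220×3/10 = 66.
cat         O        E   (O−E)²/E
O         109      110     0.0091
A          16       22     1.6364
B          24       22     0.1818
AB         71       66     0.3788
Sum = 2.206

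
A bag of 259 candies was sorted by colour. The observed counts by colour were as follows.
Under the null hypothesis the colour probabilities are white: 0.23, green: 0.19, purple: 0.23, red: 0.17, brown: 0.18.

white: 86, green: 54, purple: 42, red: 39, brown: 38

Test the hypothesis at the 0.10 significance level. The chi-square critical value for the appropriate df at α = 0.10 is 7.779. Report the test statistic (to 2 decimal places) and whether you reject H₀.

Expected counts E_i = n·p_i: 259×0.23 = 59.57, 259×0.19 = 49.21, 259×0.23 = 59.57, 259×0.17 = 44.03, 259×0.18 = 46.62.
χ² = (86−59.57)²/59.57 + (54−49.21)²/49.21 + (42−59.57)²/59.57 + (39−44.03)²/44.03 + (38−46.62)²/46.62
   = 11.726 + 0.466 + 5.182 + 0.575 + 1.594
Sum = 19.54
df = 4. Since 19.54 > 7.779, we reject H₀.

19.54; reject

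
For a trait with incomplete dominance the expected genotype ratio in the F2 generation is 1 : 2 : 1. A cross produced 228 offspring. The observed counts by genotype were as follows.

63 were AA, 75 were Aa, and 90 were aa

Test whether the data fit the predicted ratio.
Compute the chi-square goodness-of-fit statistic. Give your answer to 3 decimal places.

33.079

Ratio total = 4. Expected counts: 228×1/4 = 57, 228×2/4 = 114, 228×1/4 = 57.
AA: (63 − 57)²/57 = 36/57 = 0.6316
Aa: (75 − 114)²/114 = 1521/114 = 13.3421
aa: (90 − 57)²/57 = 1089/57 = 19.1053
Sum = 33.079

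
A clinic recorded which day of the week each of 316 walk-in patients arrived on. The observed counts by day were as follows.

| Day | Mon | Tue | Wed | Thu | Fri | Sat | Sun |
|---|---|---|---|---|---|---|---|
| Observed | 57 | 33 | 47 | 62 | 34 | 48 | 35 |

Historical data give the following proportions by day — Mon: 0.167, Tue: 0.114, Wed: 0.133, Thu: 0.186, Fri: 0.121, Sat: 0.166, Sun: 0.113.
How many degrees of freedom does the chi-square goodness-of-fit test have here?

There are k = 7 categories and no parameters were estimated from the data, so df = 7 − 1 = 6.

6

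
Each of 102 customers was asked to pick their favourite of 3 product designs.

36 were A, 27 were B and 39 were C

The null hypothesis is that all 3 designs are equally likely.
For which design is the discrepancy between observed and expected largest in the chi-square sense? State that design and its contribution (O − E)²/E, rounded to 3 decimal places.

B, 1.441

Expected count for each of the 3 categories: 102/3 = 34.
A: (36 − 34)²/34 = 4/34 = 0.1176
B: (27 − 34)²/34 = 49/34 = 1.4412
C: (39 − 34)²/34 = 25/34 = 0.7353
The largest term is for B: 1.441.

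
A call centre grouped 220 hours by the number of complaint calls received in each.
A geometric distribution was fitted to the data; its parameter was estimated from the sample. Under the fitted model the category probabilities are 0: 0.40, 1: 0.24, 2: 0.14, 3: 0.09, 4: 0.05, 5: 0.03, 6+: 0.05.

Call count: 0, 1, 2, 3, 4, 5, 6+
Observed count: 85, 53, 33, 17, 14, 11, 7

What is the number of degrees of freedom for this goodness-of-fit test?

There are k = 7 categories and 1 parameter estimated from the data, so df = 7 − 1 − 1 = 5.

5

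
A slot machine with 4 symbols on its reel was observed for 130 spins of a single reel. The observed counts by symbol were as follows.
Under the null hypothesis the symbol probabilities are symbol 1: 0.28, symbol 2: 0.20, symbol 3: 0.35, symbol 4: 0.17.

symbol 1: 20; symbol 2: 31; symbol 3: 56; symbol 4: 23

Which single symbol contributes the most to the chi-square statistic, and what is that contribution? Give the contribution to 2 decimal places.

symbol 1, 7.39

Expected counts E_i = n·p_i: 130×0.28 = 36.4, 130×0.20 = 26, 130×0.35 = 45.5, 130×0.17 = 22.1.
χ² = (20−36.4)²/36.4 + (31−26)²/26 + (56−45.5)²/45.5 + (23−22.1)²/22.1
   = 7.389 + 0.962 + 2.423 + 0.037
The largest term is for symbol 1: 7.39.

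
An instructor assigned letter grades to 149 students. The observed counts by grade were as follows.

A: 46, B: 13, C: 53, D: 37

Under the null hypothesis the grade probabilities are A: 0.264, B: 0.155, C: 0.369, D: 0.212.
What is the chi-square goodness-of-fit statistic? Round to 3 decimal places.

6.540

Expected counts E_i = n·p_i: 149×0.264 = 39.336, 149×0.155 = 23.095, 149×0.369 = 54.981, 149×0.212 = 31.588.
cat         O        E   (O−E)²/E
A          46   39.336     1.1290
B          13   23.095     4.4126
C          53   54.981     0.0714
D          37   31.588     0.9272
Sum = 6.540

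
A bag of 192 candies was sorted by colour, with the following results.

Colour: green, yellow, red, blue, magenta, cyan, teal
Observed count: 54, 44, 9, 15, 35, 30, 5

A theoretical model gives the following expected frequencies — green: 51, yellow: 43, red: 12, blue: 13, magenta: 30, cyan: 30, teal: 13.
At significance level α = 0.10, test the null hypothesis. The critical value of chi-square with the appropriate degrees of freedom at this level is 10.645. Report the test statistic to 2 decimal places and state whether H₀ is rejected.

7.01; do not reject

χ² = (54−51)²/51 + (44−43)²/43 + (9−12)²/12 + (15−13)²/13 + (35−30)²/30 + (30−30)²/30 + (5−13)²/13
   = 0.176 + 0.023 + 0.750 + 0.308 + 0.833 + 0.000 + 4.923
Sum = 7.01
df = 6. Since 7.01 < 10.645, we do not reject H₀.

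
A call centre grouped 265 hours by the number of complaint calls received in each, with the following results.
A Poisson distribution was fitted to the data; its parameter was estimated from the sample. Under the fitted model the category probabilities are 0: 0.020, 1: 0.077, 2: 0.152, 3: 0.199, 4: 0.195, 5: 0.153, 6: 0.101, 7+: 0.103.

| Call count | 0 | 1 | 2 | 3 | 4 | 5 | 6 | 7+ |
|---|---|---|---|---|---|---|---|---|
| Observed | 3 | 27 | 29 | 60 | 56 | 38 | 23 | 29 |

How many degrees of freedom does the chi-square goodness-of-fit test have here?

6

There are k = 8 categories and 1 parameter estimated from the data, so df = 8 − 1 − 1 = 6.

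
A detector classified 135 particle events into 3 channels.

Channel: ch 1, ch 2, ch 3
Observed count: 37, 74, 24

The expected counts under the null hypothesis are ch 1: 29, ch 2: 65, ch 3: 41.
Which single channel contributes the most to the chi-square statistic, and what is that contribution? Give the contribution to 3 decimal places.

ch 3, 7.049

cat         O        E   (O−E)²/E
ch 1       37       29     2.2069
ch 2       74       65     1.2462
ch 3       24       41     7.0488
The largest term is for ch 3: 7.049.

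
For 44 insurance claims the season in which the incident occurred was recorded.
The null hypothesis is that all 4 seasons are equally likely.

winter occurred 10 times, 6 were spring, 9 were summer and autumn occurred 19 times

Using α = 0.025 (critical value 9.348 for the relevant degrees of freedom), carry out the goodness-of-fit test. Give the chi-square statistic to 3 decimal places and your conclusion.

8.545; do not reject

Expected count for each of the 4 categories: 44/4 = 11.
χ² = (10−11)²/11 + (6−11)²/11 + (9−11)²/11 + (19−11)²/11
   = 0.0909 + 2.2727 + 0.3636 + 5.8182
Sum = 8.545
df = 3. Since 8.545 < 9.348, we do not reject H₀.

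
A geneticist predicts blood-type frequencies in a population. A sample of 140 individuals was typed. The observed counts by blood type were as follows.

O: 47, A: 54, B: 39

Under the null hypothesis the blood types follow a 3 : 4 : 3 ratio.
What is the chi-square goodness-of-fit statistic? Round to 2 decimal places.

Ratio total = 10. Expected counts: 140×3/10 = 42, 140×4/10 = 56, 140×3/10 = 42.
O: (47 − 42)²/42 = 25/42 = 0.595
A: (54 − 56)²/56 = 4/56 = 0.071
B: (39 − 42)²/42 = 9/42 = 0.214
Sum = 0.88

0.88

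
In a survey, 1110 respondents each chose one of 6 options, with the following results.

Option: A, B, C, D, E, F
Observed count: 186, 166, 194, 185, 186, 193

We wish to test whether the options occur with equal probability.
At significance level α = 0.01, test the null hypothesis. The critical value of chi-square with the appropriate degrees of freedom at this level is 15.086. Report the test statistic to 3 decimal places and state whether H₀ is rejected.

2.746; do not reject

Expected count for each of the 6 categories: 1110/6 = 185.
A: (186 − 185)²/185 = 1/185 = 0.0054
B: (166 − 185)²/185 = 361/185 = 1.9514
C: (194 − 185)²/185 = 81/185 = 0.4378
D: (185 − 185)²/185 = 0/185 = 0.0000
E: (186 − 185)²/185 = 1/185 = 0.0054
F: (193 − 185)²/185 = 64/185 = 0.3459
Sum = 2.746
df = 5. Since 2.746 < 15.086, we do not reject H₀.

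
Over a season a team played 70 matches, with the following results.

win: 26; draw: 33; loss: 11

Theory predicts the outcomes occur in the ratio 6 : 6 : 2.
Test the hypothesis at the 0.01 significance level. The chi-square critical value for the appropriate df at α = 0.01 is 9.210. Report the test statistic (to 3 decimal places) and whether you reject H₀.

0.933; do not reject

Ratio total = 14. Expected counts: 70×6/14 = 30, 70×6/14 = 30, 70×2/14 = 10.
cat         O        E   (O−E)²/E
win        26       30     0.5333
draw       33       30     0.3000
loss       11       10     0.1000
Sum = 0.933
df = 2. Since 0.933 < 9.210, we do not reject H₀.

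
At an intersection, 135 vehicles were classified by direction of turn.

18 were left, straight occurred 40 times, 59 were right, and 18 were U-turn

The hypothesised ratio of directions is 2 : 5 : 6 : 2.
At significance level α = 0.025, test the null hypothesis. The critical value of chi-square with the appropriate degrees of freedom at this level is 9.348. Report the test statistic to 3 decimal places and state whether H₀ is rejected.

1.019; do not reject

Ratio total = 15. Expected counts: 135×2/15 = 18, 135×5/15 = 45, 135×6/15 = 54, 135×2/15 = 18.
cat           O        E   (O−E)²/E
left         18       18     0.0000
straight     40       45     0.5556
right        59       54     0.4630
U-turn       18       18     0.0000
Sum = 1.019
df = 3. Since 1.019 < 9.348, we do not reject H₀.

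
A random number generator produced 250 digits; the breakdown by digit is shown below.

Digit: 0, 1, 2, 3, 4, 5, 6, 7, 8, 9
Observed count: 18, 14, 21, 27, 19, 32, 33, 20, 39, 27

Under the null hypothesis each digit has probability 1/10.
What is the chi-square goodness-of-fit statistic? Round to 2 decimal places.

22.56

Under H₀ each category has probability 1/10, so each expected count is 250/10 = 25.
cat         O        E   (O−E)²/E
0          18       25      1.960
1          14       25      4.840
2          21       25      0.640
3          27       25      0.160
4          19       25      1.440
5          32       25      1.960
6          33       25      2.560
7          20       25      1.000
8          39       25      7.840
9          27       25      0.160
Sum = 22.56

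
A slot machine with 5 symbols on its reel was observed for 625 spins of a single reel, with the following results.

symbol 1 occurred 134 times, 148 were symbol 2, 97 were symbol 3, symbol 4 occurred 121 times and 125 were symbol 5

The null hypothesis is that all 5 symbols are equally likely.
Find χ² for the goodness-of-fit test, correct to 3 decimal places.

Under H₀ each category has probability 1/5, so each expected count is 625/5 = 125.
symbol 1: (134 − 125)²/125 = 81/125 = 0.6480
symbol 2: (148 − 125)²/125 = 529/125 = 4.2320
symbol 3: (97 − 125)²/125 = 784/125 = 6.2720
symbol 4: (121 − 125)²/125 = 16/125 = 0.1280
symbol 5: (125 − 125)²/125 = 0/125 = 0.0000
Sum = 11.280

11.280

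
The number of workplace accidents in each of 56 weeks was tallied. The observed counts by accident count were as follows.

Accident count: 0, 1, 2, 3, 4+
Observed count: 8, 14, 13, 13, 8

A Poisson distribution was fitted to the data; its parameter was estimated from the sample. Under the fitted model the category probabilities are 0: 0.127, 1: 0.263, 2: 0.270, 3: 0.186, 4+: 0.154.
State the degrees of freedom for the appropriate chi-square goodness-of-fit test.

3

There are k = 5 categories and 1 parameter estimated from the data, so df = 5 − 1 − 1 = 3.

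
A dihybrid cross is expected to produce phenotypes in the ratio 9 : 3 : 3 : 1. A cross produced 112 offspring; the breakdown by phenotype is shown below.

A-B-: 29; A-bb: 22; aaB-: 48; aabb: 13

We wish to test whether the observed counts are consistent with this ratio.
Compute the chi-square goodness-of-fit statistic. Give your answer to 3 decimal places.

Ratio total = 16. Expected counts: 112×9/16 = 63, 112×3/16 = 21, 112×3/16 = 21, 112×1/16 = 7.
cat         O        E   (O−E)²/E
A-B-       29       63    18.3492
A-bb       22       21     0.0476
aaB-       48       21    34.7143
aabb       13        7     5.1429
Sum = 58.254

58.254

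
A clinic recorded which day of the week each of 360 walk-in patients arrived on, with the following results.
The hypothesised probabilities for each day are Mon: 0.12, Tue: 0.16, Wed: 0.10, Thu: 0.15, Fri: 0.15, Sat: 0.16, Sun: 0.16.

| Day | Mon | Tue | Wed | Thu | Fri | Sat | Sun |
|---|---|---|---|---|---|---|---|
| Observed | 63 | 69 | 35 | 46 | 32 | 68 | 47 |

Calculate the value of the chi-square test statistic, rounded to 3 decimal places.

Expected counts E_i = n·p_i: 360×0.12 = 43.2, 360×0.16 = 57.6, 360×0.10 = 36, 360×0.15 = 54, 360×0.15 = 54, 360×0.16 = 57.6, 360×0.16 = 57.6.
cat         O        E   (O−E)²/E
Mon        63     43.2     9.0750
Tue        69     57.6     2.2563
Wed        35       36     0.0278
Thu        46       54     1.1852
Fri        32       54     8.9630
Sat        68     57.6     1.8778
Sun        47     57.6     1.9507
Sum = 25.336

25.336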